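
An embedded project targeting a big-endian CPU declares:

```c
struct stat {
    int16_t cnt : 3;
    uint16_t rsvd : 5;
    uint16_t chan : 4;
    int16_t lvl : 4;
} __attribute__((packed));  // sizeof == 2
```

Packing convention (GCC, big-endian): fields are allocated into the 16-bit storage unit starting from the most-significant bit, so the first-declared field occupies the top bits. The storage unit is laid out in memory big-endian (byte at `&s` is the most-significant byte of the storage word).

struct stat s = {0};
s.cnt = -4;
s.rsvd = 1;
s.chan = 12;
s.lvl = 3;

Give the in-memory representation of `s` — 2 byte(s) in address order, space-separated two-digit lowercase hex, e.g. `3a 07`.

cnt (3b) val=-4 bits=0x4 at bit 13: 0x8000
rsvd (5b) val=1 bits=0x1 at bit 8: 0x8100
chan (4b) val=12 bits=0xc at bit 4: 0x81c0
lvl (4b) val=3 bits=0x3 at bit 0: 0x81c3
word = 0x81c3 → big-endian bytes:
  [0]=0x81  [1]=0xc3

81 c3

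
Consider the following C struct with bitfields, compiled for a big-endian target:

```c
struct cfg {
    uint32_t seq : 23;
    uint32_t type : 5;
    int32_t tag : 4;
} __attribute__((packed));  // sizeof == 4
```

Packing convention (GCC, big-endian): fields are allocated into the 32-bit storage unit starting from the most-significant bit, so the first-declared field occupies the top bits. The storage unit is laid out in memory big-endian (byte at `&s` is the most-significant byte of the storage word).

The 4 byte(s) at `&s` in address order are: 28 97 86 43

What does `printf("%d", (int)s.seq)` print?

1330115

[0]=0x28 [1]=0x97 [2]=0x86 [3]=0x43 (big-endian) → word 0x28978643
seq:23 @ bit 9 → (0x28978643>>9)&0x7fffff = 0x144bc3  ←
type:5 @ bit 4 → (0x28978643>>4)&0x1f = 0x4
tag:4 @ bit 0 → (0x28978643>>0)&0xf = 0x3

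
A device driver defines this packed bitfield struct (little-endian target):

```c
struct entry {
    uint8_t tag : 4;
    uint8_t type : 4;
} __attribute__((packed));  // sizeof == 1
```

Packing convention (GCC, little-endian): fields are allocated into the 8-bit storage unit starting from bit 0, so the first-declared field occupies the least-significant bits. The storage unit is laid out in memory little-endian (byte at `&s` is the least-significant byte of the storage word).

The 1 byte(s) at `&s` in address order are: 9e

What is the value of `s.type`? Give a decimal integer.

9

[0]=0x9e (little-endian) → word 0x9e
tag [0+:4] = (word>>0) & 0xf = 14
type [4+:4] = (word>>4) & 0xf = 9  ←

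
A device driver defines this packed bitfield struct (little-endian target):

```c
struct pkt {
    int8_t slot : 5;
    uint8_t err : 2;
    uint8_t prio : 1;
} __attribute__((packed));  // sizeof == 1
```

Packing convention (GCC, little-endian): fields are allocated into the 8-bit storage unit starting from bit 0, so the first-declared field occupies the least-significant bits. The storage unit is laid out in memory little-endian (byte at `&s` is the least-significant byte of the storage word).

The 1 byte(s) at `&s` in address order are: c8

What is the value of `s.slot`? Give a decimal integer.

8

[0]=0xc8 (little-endian) → word 0xc8
slot:5 @ bit 0 → (0xc8>>0)&0x1f = 0x8  ←
err:2 @ bit 5 → (0xc8>>5)&0x3 = 0x2
prio:1 @ bit 7 → (0xc8>>7)&0x1 = 0x1
slot signed 5b, MSB=0: value = 8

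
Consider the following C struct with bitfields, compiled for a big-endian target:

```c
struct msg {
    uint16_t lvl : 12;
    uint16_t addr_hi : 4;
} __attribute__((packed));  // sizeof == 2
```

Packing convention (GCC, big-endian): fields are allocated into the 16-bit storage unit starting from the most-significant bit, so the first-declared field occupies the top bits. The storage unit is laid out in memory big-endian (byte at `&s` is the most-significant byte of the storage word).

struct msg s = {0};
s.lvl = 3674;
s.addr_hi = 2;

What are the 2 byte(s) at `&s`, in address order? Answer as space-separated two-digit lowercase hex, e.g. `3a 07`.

e5 a2

[4+:12] lvl=3674 & 0xfff = 0xe5a; word=0xe5a0
[0+:4] addr_hi=2 & 0xf = 0x2; word=0xe5a2
word = 0xe5a2 → big-endian bytes:
  [0]=0xe5  [1]=0xa2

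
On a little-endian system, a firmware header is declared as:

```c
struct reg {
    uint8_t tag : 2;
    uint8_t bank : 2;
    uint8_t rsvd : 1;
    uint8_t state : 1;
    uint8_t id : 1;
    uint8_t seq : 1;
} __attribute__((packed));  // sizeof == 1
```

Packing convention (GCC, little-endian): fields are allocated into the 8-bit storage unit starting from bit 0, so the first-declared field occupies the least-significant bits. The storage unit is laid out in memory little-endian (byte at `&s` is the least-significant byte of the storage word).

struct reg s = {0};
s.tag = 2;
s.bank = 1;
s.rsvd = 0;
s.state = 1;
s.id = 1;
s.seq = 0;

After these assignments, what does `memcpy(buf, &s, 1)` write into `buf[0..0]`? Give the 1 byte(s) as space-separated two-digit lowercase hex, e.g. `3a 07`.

66

[0+:2] tag=2 & 0x3 = 0x2; word=0x02
[2+:2] bank=1 & 0x3 = 0x1; word=0x06
[4+:1] rsvd=0 & 0x1 = 0x0; word=0x06
[5+:1] state=1 & 0x1 = 0x1; word=0x26
[6+:1] id=1 & 0x1 = 0x1; word=0x66
[7+:1] seq=0 & 0x1 = 0x0; word=0x66
word = 0x66 → little-endian bytes:
  [0]=0x66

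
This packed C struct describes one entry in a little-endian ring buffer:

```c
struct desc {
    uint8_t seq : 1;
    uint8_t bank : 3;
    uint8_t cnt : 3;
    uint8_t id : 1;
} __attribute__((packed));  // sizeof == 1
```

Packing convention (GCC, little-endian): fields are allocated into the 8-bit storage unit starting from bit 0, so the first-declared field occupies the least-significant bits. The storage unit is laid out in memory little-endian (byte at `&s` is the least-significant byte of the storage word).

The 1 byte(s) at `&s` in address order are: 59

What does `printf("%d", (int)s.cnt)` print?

[0]=0x59 (little-endian) → word 0x59
seq [0+:1] = (word>>0) & 0x1 = 1
bank [1+:3] = (word>>1) & 0x7 = 4
cnt [4+:3] = (word>>4) & 0x7 = 5  ←
id [7+:1] = (word>>7) & 0x1 = 0

5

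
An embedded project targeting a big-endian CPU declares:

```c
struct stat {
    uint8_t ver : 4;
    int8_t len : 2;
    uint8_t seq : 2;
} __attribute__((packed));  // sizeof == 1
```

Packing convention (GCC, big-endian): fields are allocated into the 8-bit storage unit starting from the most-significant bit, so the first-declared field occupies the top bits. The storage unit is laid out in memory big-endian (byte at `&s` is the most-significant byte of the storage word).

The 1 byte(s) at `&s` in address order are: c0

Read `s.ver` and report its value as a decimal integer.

12

[0]=0xc0 (big-endian) → word 0xc0
ver:4 @ bit 4 → (0xc0>>4)&0xf = 0xc  ←
len:2 @ bit 2 → (0xc0>>2)&0x3 = 0x0
seq:2 @ bit 0 → (0xc0>>0)&0x3 = 0x0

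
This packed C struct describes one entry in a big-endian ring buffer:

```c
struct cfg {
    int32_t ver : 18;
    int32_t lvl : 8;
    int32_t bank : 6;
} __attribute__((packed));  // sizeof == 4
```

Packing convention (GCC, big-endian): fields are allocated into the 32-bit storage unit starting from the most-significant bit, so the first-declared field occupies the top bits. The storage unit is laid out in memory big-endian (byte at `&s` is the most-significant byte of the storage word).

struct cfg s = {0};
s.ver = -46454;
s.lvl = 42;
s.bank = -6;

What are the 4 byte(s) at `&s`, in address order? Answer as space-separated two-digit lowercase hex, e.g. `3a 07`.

d2 a2 8a ba

ver:18 = -46454 → 0x34a8a << 14 → word 0xd2a28000
lvl:8 = 42 → 0x2a << 6 → word 0xd2a28a80
bank:6 = -6 → 0x3a << 0 → word 0xd2a28aba
word = 0xd2a28aba → big-endian bytes:
  [0]=0xd2  [1]=0xa2  [2]=0x8a  [3]=0xba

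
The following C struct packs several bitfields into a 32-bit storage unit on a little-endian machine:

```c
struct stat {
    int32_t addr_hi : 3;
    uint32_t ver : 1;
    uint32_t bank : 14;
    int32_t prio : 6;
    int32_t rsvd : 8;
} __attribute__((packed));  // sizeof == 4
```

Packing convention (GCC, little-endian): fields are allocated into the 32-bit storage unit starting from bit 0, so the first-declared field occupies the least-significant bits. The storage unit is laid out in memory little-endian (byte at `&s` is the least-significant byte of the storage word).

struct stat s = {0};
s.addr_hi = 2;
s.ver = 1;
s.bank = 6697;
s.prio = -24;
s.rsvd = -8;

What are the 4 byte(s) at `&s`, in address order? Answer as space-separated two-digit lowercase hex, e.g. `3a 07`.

9a a2 a1 f8

addr_hi:3 = 2 → 0x2 << 0 → word 0x00000002
ver:1 = 1 → 0x1 << 3 → word 0x0000000a
bank:14 = 6697 → 0x1a29 << 4 → word 0x0001a29a
prio:6 = -24 → 0x28 << 18 → word 0x00a1a29a
rsvd:8 = -8 → 0xf8 << 24 → word 0xf8a1a29a
word = 0xf8a1a29a → little-endian bytes:
  [0]=0x9a  [1]=0xa2  [2]=0xa1  [3]=0xf8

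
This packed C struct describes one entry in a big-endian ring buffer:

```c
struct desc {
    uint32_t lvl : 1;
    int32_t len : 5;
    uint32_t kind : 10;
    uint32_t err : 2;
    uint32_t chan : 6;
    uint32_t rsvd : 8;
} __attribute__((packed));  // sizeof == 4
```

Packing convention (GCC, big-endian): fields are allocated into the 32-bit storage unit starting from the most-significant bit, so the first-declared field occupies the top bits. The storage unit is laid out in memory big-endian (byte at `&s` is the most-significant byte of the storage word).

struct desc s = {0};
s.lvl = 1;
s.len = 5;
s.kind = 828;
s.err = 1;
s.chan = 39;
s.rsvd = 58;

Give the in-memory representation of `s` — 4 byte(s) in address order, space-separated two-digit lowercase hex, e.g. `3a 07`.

97 3c 67 3a

[31+:1] lvl=1 & 0x1 = 0x1; word=0x80000000
[26+:5] len=5 & 0x1f = 0x5; word=0x94000000
[16+:10] kind=828 & 0x3ff = 0x33c; word=0x973c0000
[14+:2] err=1 & 0x3 = 0x1; word=0x973c4000
[8+:6] chan=39 & 0x3f = 0x27; word=0x973c6700
[0+:8] rsvd=58 & 0xff = 0x3a; word=0x973c673a
word = 0x973c673a → big-endian bytes:
  [0]=0x97  [1]=0x3c  [2]=0x67  [3]=0x3a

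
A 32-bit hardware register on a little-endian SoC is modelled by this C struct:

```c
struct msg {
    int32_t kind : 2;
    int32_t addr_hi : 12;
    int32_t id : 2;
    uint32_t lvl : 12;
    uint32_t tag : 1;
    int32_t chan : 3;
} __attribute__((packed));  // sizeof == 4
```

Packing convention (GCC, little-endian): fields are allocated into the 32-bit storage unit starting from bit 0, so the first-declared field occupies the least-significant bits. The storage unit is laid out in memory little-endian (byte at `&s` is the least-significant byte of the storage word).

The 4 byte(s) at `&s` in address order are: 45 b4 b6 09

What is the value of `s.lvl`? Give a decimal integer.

[0]=0x45 [1]=0xb4 [2]=0xb6 [3]=0x09 (little-endian) → word 0x09b6b445
kind [0+:2] = (word>>0) & 0x3 = 1
addr_hi [2+:12] = (word>>2) & 0xfff = 3345
id [14+:2] = (word>>14) & 0x3 = 2
lvl [16+:12] = (word>>16) & 0xfff = 2486  ←
tag [28+:1] = (word>>28) & 0x1 = 0
chan [29+:3] = (word>>29) & 0x7 = 0

2486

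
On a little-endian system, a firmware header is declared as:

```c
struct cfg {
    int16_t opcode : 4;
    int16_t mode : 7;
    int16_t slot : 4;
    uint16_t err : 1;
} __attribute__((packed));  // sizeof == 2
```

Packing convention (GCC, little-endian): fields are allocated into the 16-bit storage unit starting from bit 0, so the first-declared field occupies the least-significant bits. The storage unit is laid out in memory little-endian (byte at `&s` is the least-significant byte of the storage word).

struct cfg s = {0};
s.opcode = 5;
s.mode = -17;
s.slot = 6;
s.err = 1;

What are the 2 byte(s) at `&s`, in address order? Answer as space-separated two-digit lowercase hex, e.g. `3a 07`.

f5 b6

opcode:4 = 5 → 0x5 << 0 → word 0x0005
mode:7 = -17 → 0x6f << 4 → word 0x06f5
slot:4 = 6 → 0x6 << 11 → word 0x36f5
err:1 = 1 → 0x1 << 15 → word 0xb6f5
word = 0xb6f5 → little-endian bytes:
  [0]=0xf5  [1]=0xb6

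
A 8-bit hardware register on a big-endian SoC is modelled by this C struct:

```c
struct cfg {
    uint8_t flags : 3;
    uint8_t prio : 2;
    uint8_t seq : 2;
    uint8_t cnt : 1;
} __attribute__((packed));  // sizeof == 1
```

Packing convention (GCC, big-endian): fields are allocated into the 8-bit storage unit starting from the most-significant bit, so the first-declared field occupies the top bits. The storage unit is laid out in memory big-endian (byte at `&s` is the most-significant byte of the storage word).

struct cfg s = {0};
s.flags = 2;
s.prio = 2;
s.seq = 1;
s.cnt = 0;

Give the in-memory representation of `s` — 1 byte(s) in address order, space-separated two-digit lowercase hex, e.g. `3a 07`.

52

flags:3 = 2 → 0x2 << 5 → word 0x40
prio:2 = 2 → 0x2 << 3 → word 0x50
seq:2 = 1 → 0x1 << 1 → word 0x52
cnt:1 = 0 → 0x0 << 0 → word 0x52
word = 0x52 → big-endian bytes:
  [0]=0x52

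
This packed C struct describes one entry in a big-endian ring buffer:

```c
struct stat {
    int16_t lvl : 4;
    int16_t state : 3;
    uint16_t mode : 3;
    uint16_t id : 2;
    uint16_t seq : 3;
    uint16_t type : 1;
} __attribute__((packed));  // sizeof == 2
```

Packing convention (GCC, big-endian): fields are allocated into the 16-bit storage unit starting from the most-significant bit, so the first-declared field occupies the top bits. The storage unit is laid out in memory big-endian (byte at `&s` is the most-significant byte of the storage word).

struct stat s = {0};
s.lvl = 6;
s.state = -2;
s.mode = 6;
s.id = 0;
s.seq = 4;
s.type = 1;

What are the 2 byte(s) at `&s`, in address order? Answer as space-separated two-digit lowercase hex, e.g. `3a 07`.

6d 89

lvl:4 = 6 → 0x6 << 12 → word 0x6000
state:3 = -2 → 0x6 << 9 → word 0x6c00
mode:3 = 6 → 0x6 << 6 → word 0x6d80
id:2 = 0 → 0x0 << 4 → word 0x6d80
seq:3 = 4 → 0x4 << 1 → word 0x6d88
type:1 = 1 → 0x1 << 0 → word 0x6d89
word = 0x6d89 → big-endian bytes:
  [0]=0x6d  [1]=0x89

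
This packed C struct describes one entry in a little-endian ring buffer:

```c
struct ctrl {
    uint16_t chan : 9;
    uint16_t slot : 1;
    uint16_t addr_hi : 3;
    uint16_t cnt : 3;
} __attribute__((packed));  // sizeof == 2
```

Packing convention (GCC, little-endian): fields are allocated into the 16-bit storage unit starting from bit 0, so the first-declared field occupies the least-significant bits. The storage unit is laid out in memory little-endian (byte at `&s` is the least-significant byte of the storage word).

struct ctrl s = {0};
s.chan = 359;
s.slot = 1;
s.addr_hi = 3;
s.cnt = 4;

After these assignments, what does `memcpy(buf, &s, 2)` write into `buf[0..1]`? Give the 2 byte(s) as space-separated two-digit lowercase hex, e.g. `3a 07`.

chan:9 = 359 → 0x167 << 0 → word 0x0167
slot:1 = 1 → 0x1 << 9 → word 0x0367
addr_hi:3 = 3 → 0x3 << 10 → word 0x0f67
cnt:3 = 4 → 0x4 << 13 → word 0x8f67
word = 0x8f67 → little-endian bytes:
  [0]=0x67  [1]=0x8f

67 8f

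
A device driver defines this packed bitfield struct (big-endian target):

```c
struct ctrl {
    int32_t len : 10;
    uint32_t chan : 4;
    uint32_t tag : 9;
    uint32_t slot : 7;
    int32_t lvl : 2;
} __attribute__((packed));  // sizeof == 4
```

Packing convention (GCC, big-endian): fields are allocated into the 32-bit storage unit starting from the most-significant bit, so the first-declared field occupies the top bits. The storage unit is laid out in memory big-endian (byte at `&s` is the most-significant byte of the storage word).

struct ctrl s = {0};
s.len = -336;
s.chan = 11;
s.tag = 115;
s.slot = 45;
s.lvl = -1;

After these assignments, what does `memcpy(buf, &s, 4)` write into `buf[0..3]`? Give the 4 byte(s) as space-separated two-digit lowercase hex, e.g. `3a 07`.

ac 2c e6 b7

[22+:10] len=-336 & 0x3ff = 0x2b0; word=0xac000000
[18+:4] chan=11 & 0xf = 0xb; word=0xac2c0000
[9+:9] tag=115 & 0x1ff = 0x73; word=0xac2ce600
[2+:7] slot=45 & 0x7f = 0x2d; word=0xac2ce6b4
[0+:2] lvl=-1 & 0x3 = 0x3; word=0xac2ce6b7
word = 0xac2ce6b7 → big-endian bytes:
  [0]=0xac  [1]=0x2c  [2]=0xe6  [3]=0xb7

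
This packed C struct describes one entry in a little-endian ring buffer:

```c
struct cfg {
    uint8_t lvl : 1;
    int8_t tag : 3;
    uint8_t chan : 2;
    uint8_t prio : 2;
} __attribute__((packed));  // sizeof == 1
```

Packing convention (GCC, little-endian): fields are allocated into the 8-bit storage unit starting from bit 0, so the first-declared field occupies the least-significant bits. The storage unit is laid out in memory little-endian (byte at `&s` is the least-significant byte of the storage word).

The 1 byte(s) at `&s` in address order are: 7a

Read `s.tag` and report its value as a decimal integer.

[0]=0x7a (little-endian) → word 0x7a
lvl [0+:1] = (word>>0) & 0x1 = 0
tag [1+:3] = (word>>1) & 0x7 = 5  ←
chan [4+:2] = (word>>4) & 0x3 = 3
prio [6+:2] = (word>>6) & 0x3 = 1
tag signed 3b, MSB=1: 5 - 8 = -3

-3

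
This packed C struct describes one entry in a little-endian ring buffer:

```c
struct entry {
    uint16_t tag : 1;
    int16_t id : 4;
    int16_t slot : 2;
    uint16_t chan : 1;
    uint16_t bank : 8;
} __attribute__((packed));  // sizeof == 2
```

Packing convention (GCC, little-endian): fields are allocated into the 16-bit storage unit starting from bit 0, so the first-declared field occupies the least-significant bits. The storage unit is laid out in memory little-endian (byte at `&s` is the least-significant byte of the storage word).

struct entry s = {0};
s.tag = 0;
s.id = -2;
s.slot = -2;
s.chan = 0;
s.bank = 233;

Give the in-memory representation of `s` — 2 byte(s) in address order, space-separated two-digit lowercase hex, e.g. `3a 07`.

tag:1 = 0 → 0x0 << 0 → word 0x0000
id:4 = -2 → 0xe << 1 → word 0x001c
slot:2 = -2 → 0x2 << 5 → word 0x005c
chan:1 = 0 → 0x0 << 7 → word 0x005c
bank:8 = 233 → 0xe9 << 8 → word 0xe95c
word = 0xe95c → little-endian bytes:
  [0]=0x5c  [1]=0xe9

5c e9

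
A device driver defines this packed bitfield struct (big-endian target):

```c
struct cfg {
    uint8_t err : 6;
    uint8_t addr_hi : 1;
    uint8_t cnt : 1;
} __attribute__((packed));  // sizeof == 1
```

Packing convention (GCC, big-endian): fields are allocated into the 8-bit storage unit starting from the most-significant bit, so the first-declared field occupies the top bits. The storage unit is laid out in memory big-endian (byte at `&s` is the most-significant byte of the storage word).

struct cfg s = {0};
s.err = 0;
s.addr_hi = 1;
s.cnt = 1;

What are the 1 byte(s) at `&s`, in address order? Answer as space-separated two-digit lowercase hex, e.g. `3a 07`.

03

[2+:6] err=0 & 0x3f = 0x0; word=0x00
[1+:1] addr_hi=1 & 0x1 = 0x1; word=0x02
[0+:1] cnt=1 & 0x1 = 0x1; word=0x03
word = 0x03 → big-endian bytes:
  [0]=0x03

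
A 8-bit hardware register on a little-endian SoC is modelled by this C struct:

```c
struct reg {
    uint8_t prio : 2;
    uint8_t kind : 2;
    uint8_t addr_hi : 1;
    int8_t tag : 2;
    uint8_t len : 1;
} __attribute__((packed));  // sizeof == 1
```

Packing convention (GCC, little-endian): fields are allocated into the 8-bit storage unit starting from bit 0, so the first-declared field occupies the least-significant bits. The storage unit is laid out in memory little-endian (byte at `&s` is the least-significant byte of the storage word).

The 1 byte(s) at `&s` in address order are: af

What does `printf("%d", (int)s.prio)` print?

3

[0]=0xaf (little-endian) → word 0xaf
prio:2 @ bit 0 → (0xaf>>0)&0x3 = 0x3  ←
kind:2 @ bit 2 → (0xaf>>2)&0x3 = 0x3
addr_hi:1 @ bit 4 → (0xaf>>4)&0x1 = 0x0
tag:2 @ bit 5 → (0xaf>>5)&0x3 = 0x1
len:1 @ bit 7 → (0xaf>>7)&0x1 = 0x1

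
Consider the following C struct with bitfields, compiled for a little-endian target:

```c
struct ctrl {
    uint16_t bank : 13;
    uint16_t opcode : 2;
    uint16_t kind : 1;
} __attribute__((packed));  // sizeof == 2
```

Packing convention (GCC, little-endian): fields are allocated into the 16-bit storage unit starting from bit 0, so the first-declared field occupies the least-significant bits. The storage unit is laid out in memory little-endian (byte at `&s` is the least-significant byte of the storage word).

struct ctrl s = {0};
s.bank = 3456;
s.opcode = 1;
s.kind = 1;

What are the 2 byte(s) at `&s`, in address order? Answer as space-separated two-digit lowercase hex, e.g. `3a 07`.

80 ad

[0+:13] bank=3456 & 0x1fff = 0xd80; word=0x0d80
[13+:2] opcode=1 & 0x3 = 0x1; word=0x2d80
[15+:1] kind=1 & 0x1 = 0x1; word=0xad80
word = 0xad80 → little-endian bytes:
  [0]=0x80  [1]=0xad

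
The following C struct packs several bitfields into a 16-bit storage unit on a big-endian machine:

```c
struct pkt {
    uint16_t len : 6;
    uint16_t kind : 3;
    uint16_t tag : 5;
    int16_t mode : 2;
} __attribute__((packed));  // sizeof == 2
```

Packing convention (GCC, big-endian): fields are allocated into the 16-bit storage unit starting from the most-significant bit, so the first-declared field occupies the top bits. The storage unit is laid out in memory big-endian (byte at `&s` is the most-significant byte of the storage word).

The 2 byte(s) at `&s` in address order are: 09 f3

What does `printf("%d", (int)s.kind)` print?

3

[0]=0x09 [1]=0xf3 (big-endian) → word 0x09f3
len:6 @ bit 10 → (0x09f3>>10)&0x3f = 0x2
kind:3 @ bit 7 → (0x09f3>>7)&0x7 = 0x3  ←
tag:5 @ bit 2 → (0x09f3>>2)&0x1f = 0x1c
mode:2 @ bit 0 → (0x09f3>>0)&0x3 = 0x3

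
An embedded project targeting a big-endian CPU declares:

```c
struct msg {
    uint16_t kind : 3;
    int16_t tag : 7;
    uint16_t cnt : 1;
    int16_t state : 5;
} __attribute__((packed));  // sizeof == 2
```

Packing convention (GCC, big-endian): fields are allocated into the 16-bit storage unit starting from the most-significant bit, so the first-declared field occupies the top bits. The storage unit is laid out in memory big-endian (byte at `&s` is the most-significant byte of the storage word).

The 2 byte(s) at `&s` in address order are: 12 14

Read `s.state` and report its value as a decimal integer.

-12

[0]=0x12 [1]=0x14 (big-endian) → word 0x1214
kind [13+:3] = (word>>13) & 0x7 = 0
tag [6+:7] = (word>>6) & 0x7f = 72
cnt [5+:1] = (word>>5) & 0x1 = 0
state [0+:5] = (word>>0) & 0x1f = 20  ←
state signed 5b, MSB=1: 20 - 32 = -12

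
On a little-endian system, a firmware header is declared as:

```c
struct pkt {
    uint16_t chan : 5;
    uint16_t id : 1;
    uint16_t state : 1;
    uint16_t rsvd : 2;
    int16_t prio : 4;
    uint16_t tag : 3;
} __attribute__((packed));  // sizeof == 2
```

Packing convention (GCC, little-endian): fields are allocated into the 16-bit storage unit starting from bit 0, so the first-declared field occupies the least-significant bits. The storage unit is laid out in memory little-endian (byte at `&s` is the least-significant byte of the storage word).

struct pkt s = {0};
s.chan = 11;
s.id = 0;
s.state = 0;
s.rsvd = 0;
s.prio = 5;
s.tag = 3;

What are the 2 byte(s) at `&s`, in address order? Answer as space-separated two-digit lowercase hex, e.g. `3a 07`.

[0+:5] chan=11 & 0x1f = 0xb; word=0x000b
[5+:1] id=0 & 0x1 = 0x0; word=0x000b
[6+:1] state=0 & 0x1 = 0x0; word=0x000b
[7+:2] rsvd=0 & 0x3 = 0x0; word=0x000b
[9+:4] prio=5 & 0xf = 0x5; word=0x0a0b
[13+:3] tag=3 & 0x7 = 0x3; word=0x6a0b
word = 0x6a0b → little-endian bytes:
  [0]=0x0b  [1]=0x6a

0b 6a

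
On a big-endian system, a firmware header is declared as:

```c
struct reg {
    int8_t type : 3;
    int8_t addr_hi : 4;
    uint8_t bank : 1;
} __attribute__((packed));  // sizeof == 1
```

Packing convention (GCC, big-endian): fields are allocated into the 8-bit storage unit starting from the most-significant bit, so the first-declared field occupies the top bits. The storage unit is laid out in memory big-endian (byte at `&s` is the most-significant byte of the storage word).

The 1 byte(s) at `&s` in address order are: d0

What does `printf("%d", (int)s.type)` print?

-2

[0]=0xd0 (big-endian) → word 0xd0
type [5+:3] = (word>>5) & 0x7 = 6  ←
addr_hi [1+:4] = (word>>1) & 0xf = 8
bank [0+:1] = (word>>0) & 0x1 = 0
type signed 3b, MSB=1: 6 - 8 = -2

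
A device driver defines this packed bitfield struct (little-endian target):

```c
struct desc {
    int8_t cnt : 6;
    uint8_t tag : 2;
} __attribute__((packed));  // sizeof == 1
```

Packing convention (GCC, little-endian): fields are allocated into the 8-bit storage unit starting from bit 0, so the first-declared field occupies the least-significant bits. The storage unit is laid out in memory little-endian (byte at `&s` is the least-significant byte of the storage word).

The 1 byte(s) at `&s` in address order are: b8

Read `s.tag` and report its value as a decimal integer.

[0]=0xb8 (little-endian) → word 0xb8
cnt [0+:6] = (word>>0) & 0x3f = 56
tag [6+:2] = (word>>6) & 0x3 = 2  ←

2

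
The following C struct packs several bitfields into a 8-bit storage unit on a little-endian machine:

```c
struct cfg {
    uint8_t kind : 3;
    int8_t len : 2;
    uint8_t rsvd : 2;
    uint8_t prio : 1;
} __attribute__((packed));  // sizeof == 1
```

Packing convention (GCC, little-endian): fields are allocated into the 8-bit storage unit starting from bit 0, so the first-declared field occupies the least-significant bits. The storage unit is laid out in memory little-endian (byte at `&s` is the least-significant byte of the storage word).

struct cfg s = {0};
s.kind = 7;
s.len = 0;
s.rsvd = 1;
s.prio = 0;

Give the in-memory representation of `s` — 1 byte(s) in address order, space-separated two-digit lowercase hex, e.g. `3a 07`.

27

[0+:3] kind=7 & 0x7 = 0x7; word=0x07
[3+:2] len=0 & 0x3 = 0x0; word=0x07
[5+:2] rsvd=1 & 0x3 = 0x1; word=0x27
[7+:1] prio=0 & 0x1 = 0x0; word=0x27
word = 0x27 → little-endian bytes:
  [0]=0x27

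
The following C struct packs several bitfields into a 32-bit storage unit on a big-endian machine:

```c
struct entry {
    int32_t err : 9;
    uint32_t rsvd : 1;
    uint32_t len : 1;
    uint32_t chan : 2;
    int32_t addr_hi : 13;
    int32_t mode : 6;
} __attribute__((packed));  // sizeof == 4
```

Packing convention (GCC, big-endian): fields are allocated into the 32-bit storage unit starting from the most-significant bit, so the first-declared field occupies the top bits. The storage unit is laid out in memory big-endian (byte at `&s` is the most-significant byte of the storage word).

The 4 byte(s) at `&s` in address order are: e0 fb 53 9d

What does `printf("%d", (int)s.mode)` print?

29

[0]=0xe0 [1]=0xfb [2]=0x53 [3]=0x9d (big-endian) → word 0xe0fb539d
err [23+:9] = (word>>23) & 0x1ff = 449
rsvd [22+:1] = (word>>22) & 0x1 = 1
len [21+:1] = (word>>21) & 0x1 = 1
chan [19+:2] = (word>>19) & 0x3 = 3
addr_hi [6+:13] = (word>>6) & 0x1fff = 3406
mode [0+:6] = (word>>0) & 0x3f = 29  ←
mode signed 6b, MSB=0: value = 29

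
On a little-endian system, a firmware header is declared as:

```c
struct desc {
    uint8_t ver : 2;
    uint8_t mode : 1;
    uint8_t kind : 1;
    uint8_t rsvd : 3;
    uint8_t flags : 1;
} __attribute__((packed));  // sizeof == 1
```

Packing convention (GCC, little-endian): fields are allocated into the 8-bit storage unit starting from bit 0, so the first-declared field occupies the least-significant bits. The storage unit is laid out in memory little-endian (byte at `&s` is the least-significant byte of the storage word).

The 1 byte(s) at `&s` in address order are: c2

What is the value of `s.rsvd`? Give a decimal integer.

4

[0]=0xc2 (little-endian) → word 0xc2
ver:2 @ bit 0 → (0xc2>>0)&0x3 = 0x2
mode:1 @ bit 2 → (0xc2>>2)&0x1 = 0x0
kind:1 @ bit 3 → (0xc2>>3)&0x1 = 0x0
rsvd:3 @ bit 4 → (0xc2>>4)&0x7 = 0x4  ←
flags:1 @ bit 7 → (0xc2>>7)&0x1 = 0x1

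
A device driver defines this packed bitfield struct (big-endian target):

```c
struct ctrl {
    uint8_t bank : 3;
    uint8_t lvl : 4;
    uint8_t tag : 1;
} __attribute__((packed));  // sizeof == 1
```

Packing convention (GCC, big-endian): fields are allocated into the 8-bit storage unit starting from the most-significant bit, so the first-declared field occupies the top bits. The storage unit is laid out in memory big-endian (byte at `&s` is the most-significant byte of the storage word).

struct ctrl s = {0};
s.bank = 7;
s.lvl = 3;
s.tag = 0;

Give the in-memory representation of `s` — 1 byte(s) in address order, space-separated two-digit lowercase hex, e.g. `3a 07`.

e6

[5+:3] bank=7 & 0x7 = 0x7; word=0xe0
[1+:4] lvl=3 & 0xf = 0x3; word=0xe6
[0+:1] tag=0 & 0x1 = 0x0; word=0xe6
word = 0xe6 → big-endian bytes:
  [0]=0xe6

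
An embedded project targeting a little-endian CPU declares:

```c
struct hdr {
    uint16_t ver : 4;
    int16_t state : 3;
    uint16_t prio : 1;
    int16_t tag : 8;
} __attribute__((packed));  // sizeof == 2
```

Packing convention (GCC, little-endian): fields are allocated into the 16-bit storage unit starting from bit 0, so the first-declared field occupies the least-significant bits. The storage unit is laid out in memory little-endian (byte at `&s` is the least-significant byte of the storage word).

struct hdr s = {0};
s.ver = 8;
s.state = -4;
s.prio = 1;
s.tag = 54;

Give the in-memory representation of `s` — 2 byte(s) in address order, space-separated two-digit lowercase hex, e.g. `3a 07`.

ver (4b) val=8 bits=0x8 at bit 0: 0x0008
state (3b) val=-4 bits=0x4 at bit 4: 0x0048
prio (1b) val=1 bits=0x1 at bit 7: 0x00c8
tag (8b) val=54 bits=0x36 at bit 8: 0x36c8
word = 0x36c8 → little-endian bytes:
  [0]=0xc8  [1]=0x36

c8 36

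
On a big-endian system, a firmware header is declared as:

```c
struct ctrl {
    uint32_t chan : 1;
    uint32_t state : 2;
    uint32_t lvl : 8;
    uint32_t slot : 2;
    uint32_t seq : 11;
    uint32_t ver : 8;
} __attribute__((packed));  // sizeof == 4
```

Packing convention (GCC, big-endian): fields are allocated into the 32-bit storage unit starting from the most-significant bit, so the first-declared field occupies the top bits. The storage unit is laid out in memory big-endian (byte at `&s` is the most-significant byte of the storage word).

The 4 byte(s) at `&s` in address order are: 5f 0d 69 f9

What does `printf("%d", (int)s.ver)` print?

249

[0]=0x5f [1]=0x0d [2]=0x69 [3]=0xf9 (big-endian) → word 0x5f0d69f9
chan:1 @ bit 31 → (0x5f0d69f9>>31)&0x1 = 0x0
state:2 @ bit 29 → (0x5f0d69f9>>29)&0x3 = 0x2
lvl:8 @ bit 21 → (0x5f0d69f9>>21)&0xff = 0xf8
slot:2 @ bit 19 → (0x5f0d69f9>>19)&0x3 = 0x1
seq:11 @ bit 8 → (0x5f0d69f9>>8)&0x7ff = 0x569
ver:8 @ bit 0 → (0x5f0d69f9>>0)&0xff = 0xf9  ←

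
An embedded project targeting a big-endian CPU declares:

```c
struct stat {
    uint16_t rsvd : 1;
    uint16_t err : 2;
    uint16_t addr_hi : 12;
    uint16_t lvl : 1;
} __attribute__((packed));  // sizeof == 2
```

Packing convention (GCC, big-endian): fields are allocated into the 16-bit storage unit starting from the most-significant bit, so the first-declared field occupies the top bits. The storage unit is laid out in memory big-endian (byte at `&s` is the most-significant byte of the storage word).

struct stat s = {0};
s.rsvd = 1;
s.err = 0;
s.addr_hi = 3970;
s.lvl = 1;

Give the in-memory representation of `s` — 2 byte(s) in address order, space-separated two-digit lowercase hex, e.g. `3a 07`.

9f 05

rsvd:1 = 1 → 0x1 << 15 → word 0x8000
err:2 = 0 → 0x0 << 13 → word 0x8000
addr_hi:12 = 3970 → 0xf82 << 1 → word 0x9f04
lvl:1 = 1 → 0x1 << 0 → word 0x9f05
word = 0x9f05 → big-endian bytes:
  [0]=0x9f  [1]=0x05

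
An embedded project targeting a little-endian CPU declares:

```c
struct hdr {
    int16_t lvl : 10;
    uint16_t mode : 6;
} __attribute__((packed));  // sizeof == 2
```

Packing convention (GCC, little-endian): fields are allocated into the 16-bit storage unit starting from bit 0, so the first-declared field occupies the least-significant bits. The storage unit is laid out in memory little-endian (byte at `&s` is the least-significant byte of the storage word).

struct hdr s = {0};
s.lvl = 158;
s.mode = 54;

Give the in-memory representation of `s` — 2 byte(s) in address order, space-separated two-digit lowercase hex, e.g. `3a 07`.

lvl (10b) val=158 bits=0x9e at bit 0: 0x009e
mode (6b) val=54 bits=0x36 at bit 10: 0xd89e
word = 0xd89e → little-endian bytes:
  [0]=0x9e  [1]=0xd8

9e d8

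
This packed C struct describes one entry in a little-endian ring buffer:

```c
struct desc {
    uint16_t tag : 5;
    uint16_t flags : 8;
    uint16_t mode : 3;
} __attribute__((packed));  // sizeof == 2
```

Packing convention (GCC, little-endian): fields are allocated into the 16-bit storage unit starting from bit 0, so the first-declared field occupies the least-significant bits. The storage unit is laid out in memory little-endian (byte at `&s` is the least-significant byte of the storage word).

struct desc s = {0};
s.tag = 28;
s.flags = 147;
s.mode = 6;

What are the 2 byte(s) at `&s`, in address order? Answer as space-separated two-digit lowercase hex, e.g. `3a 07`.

7c d2

[0+:5] tag=28 & 0x1f = 0x1c; word=0x001c
[5+:8] flags=147 & 0xff = 0x93; word=0x127c
[13+:3] mode=6 & 0x7 = 0x6; word=0xd27c
word = 0xd27c → little-endian bytes:
  [0]=0x7c  [1]=0xd2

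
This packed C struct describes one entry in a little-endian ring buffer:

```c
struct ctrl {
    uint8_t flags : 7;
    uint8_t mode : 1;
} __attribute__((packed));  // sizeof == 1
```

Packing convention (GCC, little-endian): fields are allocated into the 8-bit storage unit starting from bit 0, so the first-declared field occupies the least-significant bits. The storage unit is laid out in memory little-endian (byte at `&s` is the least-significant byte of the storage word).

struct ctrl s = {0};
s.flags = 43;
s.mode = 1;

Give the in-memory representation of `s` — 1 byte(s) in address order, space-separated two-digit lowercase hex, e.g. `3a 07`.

ab

flags (7b) val=43 bits=0x2b at bit 0: 0x2b
mode (1b) val=1 bits=0x1 at bit 7: 0xab
word = 0xab → little-endian bytes:
  [0]=0xab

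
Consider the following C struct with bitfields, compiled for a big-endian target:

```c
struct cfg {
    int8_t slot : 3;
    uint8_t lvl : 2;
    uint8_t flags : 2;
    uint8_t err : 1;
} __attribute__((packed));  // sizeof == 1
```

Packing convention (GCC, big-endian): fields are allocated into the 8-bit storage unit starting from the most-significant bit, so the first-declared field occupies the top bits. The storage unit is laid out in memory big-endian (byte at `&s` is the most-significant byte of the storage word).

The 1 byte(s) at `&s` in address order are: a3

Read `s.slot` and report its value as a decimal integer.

-3

[0]=0xa3 (big-endian) → word 0xa3
slot [5+:3] = (word>>5) & 0x7 = 5  ←
lvl [3+:2] = (word>>3) & 0x3 = 0
flags [1+:2] = (word>>1) & 0x3 = 1
err [0+:1] = (word>>0) & 0x1 = 1
slot signed 3b, MSB=1: 5 - 8 = -3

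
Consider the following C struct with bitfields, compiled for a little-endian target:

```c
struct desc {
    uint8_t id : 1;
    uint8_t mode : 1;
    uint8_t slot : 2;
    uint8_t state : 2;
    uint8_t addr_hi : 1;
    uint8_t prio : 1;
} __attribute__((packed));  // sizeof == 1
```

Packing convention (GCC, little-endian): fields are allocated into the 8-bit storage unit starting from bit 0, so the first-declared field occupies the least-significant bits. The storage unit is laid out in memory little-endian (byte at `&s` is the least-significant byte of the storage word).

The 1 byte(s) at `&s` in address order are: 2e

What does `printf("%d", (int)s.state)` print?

[0]=0x2e (little-endian) → word 0x2e
id [0+:1] = (word>>0) & 0x1 = 0
mode [1+:1] = (word>>1) & 0x1 = 1
slot [2+:2] = (word>>2) & 0x3 = 3
state [4+:2] = (word>>4) & 0x3 = 2  ←
addr_hi [6+:1] = (word>>6) & 0x1 = 0
prio [7+:1] = (word>>7) & 0x1 = 0

2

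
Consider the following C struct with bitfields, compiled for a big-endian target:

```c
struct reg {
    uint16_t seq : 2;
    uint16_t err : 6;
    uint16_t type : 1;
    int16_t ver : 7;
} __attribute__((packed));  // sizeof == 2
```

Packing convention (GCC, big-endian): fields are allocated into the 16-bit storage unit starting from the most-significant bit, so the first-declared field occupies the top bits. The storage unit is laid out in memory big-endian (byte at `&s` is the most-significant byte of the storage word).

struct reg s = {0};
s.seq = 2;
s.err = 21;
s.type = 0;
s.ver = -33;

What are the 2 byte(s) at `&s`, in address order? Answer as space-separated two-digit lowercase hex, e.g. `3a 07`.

95 5f

seq:2 = 2 → 0x2 << 14 → word 0x8000
err:6 = 21 → 0x15 << 8 → word 0x9500
type:1 = 0 → 0x0 << 7 → word 0x9500
ver:7 = -33 → 0x5f << 0 → word 0x955f
word = 0x955f → big-endian bytes:
  [0]=0x95  [1]=0x5f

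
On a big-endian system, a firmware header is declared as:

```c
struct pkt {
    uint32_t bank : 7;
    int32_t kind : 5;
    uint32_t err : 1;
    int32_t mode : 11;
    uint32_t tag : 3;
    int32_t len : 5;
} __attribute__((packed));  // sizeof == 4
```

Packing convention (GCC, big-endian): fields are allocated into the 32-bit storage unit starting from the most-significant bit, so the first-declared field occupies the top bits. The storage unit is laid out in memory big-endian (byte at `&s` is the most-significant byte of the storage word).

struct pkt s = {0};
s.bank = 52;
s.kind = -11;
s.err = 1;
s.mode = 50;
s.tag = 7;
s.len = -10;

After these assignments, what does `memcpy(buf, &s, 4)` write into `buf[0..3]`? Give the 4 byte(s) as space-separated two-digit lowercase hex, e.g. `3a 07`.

69 58 32 f6

bank:7 = 52 → 0x34 << 25 → word 0x68000000
kind:5 = -11 → 0x15 << 20 → word 0x69500000
err:1 = 1 → 0x1 << 19 → word 0x69580000
mode:11 = 50 → 0x32 << 8 → word 0x69583200
tag:3 = 7 → 0x7 << 5 → word 0x695832e0
len:5 = -10 → 0x16 << 0 → word 0x695832f6
word = 0x695832f6 → big-endian bytes:
  [0]=0x69  [1]=0x58  [2]=0x32  [3]=0xf6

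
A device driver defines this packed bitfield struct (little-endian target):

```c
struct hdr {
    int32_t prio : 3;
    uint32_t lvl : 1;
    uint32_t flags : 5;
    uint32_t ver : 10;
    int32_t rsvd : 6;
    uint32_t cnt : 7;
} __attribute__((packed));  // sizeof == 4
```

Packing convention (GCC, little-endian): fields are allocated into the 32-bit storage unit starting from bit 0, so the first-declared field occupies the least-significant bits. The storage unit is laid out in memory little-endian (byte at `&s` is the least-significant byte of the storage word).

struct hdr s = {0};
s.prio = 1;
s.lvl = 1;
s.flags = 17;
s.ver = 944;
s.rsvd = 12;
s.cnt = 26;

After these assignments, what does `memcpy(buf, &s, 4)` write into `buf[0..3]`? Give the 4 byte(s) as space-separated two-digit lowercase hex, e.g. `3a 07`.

[0+:3] prio=1 & 0x7 = 0x1; word=0x00000001
[3+:1] lvl=1 & 0x1 = 0x1; word=0x00000009
[4+:5] flags=17 & 0x1f = 0x11; word=0x00000119
[9+:10] ver=944 & 0x3ff = 0x3b0; word=0x00076119
[19+:6] rsvd=12 & 0x3f = 0xc; word=0x00676119
[25+:7] cnt=26 & 0x7f = 0x1a; word=0x34676119
word = 0x34676119 → little-endian bytes:
  [0]=0x19  [1]=0x61  [2]=0x67  [3]=0x34

19 61 67 34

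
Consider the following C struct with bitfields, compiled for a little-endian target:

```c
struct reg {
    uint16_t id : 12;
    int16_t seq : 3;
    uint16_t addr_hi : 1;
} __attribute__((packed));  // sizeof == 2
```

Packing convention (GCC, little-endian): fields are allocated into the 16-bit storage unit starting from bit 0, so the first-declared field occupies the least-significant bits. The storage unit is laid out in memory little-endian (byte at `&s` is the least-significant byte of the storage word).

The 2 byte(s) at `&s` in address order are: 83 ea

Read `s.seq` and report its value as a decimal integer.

[0]=0x83 [1]=0xea (little-endian) → word 0xea83
id [0+:12] = (word>>0) & 0xfff = 2691
seq [12+:3] = (word>>12) & 0x7 = 6  ←
addr_hi [15+:1] = (word>>15) & 0x1 = 1
seq signed 3b, MSB=1: 6 - 8 = -2

-2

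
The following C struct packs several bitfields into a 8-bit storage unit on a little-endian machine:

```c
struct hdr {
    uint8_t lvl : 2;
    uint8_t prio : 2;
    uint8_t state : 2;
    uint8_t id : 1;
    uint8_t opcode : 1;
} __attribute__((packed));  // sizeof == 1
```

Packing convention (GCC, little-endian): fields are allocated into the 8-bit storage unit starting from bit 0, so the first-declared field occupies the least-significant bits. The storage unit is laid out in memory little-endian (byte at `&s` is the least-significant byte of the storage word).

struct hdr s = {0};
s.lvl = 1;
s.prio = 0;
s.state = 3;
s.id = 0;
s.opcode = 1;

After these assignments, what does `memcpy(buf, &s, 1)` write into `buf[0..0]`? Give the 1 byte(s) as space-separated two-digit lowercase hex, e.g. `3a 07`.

b1

[0+:2] lvl=1 & 0x3 = 0x1; word=0x01
[2+:2] prio=0 & 0x3 = 0x0; word=0x01
[4+:2] state=3 & 0x3 = 0x3; word=0x31
[6+:1] id=0 & 0x1 = 0x0; word=0x31
[7+:1] opcode=1 & 0x1 = 0x1; word=0xb1
word = 0xb1 → little-endian bytes:
  [0]=0xb1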